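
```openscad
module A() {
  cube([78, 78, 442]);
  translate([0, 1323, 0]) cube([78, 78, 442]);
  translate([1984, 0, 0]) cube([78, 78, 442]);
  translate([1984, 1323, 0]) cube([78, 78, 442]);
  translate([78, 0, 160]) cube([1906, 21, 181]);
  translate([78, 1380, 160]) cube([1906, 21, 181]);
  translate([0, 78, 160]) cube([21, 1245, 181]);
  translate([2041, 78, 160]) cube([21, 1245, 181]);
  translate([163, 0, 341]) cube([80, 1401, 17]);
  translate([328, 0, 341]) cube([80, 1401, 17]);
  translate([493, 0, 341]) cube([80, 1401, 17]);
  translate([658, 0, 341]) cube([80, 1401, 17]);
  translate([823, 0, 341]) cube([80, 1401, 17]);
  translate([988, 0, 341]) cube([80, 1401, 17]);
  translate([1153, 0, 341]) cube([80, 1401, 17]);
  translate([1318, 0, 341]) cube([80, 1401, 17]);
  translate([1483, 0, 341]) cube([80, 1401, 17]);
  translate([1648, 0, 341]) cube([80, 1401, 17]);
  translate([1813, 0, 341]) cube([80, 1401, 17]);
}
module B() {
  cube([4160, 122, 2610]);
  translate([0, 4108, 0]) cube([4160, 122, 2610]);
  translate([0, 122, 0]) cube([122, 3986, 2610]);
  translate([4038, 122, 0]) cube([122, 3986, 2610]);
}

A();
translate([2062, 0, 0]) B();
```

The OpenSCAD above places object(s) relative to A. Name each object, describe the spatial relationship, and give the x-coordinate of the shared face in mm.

A is a bed frame. B is a house frame. The house frame is against the bed frame's +x side, with their −y faces flush. The x-coordinate of the shared face is 2062 mm.

The bed frame's +x face and the house frame's −x face are both at x = 2062 mm.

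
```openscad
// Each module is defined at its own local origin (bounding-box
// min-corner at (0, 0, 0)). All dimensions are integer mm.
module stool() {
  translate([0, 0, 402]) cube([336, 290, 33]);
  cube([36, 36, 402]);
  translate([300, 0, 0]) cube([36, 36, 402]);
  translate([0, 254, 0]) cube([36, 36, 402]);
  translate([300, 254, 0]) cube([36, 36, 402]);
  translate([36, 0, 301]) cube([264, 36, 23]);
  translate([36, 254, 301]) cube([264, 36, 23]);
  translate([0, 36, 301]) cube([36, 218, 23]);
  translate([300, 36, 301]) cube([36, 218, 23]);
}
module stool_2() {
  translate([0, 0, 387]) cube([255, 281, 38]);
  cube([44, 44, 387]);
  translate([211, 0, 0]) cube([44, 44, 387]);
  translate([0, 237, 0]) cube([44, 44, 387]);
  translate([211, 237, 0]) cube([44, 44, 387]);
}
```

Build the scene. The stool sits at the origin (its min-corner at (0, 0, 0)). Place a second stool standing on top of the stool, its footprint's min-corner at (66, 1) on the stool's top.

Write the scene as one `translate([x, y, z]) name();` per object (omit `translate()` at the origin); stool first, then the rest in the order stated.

stool();
translate([66, 1, 435]) stool_2();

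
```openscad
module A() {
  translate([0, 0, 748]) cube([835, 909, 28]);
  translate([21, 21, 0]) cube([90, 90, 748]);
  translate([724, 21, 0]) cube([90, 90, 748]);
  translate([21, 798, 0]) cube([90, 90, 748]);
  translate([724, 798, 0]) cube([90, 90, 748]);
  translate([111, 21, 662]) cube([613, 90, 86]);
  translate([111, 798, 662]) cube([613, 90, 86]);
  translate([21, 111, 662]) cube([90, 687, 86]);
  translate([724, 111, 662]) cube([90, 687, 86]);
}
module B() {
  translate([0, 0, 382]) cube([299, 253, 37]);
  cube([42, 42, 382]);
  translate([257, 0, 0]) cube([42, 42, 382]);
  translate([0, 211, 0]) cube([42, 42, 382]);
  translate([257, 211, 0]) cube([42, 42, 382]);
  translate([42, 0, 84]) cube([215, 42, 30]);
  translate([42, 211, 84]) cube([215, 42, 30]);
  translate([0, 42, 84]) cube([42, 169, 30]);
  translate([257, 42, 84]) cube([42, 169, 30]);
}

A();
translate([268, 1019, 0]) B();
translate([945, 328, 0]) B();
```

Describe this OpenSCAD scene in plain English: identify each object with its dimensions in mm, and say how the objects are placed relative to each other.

A is a table with a 835×909 mm rectangular top, 28 mm thick, top surface at z = 776 mm, supported by four 90×90 mm square legs, each inset 21 mm from the nearest pair of top edges, running from the floor. Four apron rails, 90 mm thick and 86 mm tall, run between adjacent legs with their top edges flush with the underside of the top and their outer faces flush with the legs' outer faces.

B is a four-legged stool. The seat is a 299×253×37 mm slab whose top surface is at z = 419 mm; four square legs, each 42×42 mm in cross-section, run from the floor (z = 0) to the underside of the seat, each flush with a corner of the seat. Four stretchers, 42 mm wide and 30 mm tall, connect adjacent legs with their undersides at z = 84 mm, each running between the inner faces of the legs it joins and aligned with the legs' outer faces on the other axis.

Two stools sit around the table at the +y, +x sides.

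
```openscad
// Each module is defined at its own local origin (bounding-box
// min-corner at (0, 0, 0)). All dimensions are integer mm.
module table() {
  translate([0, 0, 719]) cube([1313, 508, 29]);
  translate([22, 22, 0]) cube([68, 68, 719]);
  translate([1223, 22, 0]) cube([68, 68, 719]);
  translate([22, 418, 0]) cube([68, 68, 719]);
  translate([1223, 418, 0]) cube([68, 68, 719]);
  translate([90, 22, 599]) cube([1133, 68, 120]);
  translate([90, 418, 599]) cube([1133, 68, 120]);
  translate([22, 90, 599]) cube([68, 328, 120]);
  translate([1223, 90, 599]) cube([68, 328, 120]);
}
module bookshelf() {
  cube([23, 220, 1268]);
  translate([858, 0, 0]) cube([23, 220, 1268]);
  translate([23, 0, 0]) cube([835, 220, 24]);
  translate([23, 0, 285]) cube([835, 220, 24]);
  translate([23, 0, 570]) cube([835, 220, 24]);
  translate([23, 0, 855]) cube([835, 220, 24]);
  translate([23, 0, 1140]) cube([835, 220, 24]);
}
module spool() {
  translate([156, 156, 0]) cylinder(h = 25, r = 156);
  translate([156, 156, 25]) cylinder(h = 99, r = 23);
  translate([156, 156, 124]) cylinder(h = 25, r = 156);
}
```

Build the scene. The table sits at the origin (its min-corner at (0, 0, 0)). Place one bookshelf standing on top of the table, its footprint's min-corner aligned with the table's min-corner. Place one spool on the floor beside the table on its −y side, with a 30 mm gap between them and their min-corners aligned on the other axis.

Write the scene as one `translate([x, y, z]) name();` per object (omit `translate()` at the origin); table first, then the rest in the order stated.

table();
translate([0, 0, 748]) bookshelf();
translate([0, -342, 0]) spool();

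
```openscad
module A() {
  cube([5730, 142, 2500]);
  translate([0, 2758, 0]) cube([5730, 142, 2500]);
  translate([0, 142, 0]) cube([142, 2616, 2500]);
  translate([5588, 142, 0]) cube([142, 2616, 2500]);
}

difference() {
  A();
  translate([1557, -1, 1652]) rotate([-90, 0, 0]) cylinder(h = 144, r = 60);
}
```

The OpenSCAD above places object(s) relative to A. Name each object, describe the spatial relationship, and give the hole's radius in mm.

The subtracted cylinder has r = 60 mm.

A is a house frame. The house frame has a circular hole through its front wall. The hole's radius is 60 mm.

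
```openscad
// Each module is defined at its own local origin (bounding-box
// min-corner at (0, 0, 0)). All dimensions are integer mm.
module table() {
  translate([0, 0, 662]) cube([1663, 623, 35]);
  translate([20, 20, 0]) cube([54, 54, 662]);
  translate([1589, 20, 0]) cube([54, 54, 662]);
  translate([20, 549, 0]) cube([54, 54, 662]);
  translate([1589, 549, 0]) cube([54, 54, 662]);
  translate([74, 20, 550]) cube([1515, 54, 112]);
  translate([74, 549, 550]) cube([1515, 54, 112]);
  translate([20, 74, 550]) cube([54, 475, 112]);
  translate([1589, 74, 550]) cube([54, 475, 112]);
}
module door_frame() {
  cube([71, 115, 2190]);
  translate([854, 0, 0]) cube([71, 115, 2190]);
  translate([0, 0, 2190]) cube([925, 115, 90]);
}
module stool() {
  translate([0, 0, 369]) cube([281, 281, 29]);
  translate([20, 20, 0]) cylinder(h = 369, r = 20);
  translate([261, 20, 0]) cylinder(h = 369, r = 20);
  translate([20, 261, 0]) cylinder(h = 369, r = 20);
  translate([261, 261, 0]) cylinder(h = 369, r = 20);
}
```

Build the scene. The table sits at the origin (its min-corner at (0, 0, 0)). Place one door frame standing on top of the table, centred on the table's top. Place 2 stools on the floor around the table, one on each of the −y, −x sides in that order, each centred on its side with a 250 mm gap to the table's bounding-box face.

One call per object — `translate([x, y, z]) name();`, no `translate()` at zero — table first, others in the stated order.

table();
translate([369, 254, 697]) door_frame();
translate([691, -531, 0]) stool();
translate([-531, 171, 0]) stool();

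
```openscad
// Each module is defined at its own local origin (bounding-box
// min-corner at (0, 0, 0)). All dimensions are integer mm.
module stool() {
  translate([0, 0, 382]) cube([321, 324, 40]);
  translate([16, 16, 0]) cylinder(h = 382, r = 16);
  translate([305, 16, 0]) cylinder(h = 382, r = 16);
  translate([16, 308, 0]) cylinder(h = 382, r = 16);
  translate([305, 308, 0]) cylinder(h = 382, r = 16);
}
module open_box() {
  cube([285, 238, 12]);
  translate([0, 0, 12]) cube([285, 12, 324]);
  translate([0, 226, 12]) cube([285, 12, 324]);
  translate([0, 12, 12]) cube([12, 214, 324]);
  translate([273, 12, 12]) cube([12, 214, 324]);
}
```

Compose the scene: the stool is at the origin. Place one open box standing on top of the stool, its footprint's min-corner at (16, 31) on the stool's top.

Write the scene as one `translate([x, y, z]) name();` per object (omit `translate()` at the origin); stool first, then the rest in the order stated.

stool();
translate([16, 31, 422]) open_box();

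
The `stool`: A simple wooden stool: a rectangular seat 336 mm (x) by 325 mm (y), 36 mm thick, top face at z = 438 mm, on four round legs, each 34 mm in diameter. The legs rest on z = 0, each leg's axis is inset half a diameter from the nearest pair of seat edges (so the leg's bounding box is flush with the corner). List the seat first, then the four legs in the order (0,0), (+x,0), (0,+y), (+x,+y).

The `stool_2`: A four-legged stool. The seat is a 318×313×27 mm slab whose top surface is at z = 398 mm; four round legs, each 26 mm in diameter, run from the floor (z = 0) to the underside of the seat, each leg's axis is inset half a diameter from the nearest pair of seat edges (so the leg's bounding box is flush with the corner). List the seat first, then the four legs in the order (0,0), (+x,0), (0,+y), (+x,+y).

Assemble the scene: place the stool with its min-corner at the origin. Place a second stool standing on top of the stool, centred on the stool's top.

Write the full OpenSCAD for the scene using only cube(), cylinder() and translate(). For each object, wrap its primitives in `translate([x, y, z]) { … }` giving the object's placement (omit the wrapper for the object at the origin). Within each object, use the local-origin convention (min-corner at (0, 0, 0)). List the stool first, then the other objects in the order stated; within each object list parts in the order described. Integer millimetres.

translate([0, 0, 402]) cube([336, 325, 36]);
translate([17, 17, 0]) cylinder(h = 402, r = 17);
translate([319, 17, 0]) cylinder(h = 402, r = 17);
translate([17, 308, 0]) cylinder(h = 402, r = 17);
translate([319, 308, 0]) cylinder(h = 402, r = 17);
translate([9, 6, 438]) {
  translate([0, 0, 371]) cube([318, 313, 27]);
  translate([13, 13, 0]) cylinder(h = 371, r = 13);
  translate([305, 13, 0]) cylinder(h = 371, r = 13);
  translate([13, 300, 0]) cylinder(h = 371, r = 13);
  translate([305, 300, 0]) cylinder(h = 371, r = 13);
}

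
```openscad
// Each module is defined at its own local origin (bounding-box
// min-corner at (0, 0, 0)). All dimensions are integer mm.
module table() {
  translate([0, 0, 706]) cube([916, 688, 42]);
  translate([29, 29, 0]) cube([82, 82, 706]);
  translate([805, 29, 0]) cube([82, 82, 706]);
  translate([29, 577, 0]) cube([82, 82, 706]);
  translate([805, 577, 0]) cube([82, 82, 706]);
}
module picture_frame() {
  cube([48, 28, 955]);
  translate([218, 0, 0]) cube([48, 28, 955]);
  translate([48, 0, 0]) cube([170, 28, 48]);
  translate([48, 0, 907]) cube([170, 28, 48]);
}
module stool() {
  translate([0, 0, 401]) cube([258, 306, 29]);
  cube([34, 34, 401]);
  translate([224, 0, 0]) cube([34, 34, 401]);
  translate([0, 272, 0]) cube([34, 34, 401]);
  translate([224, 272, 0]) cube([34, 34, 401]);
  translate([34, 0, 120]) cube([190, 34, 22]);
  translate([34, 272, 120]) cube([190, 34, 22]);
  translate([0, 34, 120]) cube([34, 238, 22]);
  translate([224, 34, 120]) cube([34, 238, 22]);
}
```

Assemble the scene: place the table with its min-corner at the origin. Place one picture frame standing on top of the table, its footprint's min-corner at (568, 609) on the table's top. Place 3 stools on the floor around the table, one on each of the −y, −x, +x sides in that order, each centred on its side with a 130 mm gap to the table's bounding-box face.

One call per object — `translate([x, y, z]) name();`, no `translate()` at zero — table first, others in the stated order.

table();
translate([568, 609, 748]) picture_frame();
translate([329, -436, 0]) stool();
translate([-388, 191, 0]) stool();
translate([1046, 191, 0]) stool();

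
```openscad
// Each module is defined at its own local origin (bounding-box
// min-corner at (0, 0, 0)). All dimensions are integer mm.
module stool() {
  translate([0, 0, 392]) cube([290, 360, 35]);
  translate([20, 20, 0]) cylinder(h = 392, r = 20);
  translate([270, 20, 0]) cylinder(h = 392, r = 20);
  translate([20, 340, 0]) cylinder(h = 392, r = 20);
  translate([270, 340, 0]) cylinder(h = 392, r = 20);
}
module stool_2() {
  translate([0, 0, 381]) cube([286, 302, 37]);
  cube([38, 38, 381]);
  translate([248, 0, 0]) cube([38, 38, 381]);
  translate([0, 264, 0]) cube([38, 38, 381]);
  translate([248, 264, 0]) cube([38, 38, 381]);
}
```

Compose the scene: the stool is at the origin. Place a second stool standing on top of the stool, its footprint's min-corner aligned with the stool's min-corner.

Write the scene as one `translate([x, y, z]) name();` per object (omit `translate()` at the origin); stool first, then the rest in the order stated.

stool();
translate([0, 0, 427]) stool_2();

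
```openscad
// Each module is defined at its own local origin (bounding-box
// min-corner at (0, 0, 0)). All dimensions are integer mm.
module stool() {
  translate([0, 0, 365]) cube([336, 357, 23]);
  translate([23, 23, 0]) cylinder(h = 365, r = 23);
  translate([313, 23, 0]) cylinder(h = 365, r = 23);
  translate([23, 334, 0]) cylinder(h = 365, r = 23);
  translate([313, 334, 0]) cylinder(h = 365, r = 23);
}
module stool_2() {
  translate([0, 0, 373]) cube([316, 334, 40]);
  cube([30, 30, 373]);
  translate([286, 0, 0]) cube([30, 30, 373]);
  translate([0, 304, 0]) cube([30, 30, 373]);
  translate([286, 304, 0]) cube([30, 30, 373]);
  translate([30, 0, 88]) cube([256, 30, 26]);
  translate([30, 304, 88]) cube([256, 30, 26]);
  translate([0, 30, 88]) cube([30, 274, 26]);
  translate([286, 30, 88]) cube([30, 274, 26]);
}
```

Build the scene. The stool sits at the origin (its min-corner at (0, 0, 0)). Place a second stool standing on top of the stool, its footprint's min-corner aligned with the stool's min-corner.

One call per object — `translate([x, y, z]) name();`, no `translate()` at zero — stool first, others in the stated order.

stool();
translate([0, 0, 388]) stool_2();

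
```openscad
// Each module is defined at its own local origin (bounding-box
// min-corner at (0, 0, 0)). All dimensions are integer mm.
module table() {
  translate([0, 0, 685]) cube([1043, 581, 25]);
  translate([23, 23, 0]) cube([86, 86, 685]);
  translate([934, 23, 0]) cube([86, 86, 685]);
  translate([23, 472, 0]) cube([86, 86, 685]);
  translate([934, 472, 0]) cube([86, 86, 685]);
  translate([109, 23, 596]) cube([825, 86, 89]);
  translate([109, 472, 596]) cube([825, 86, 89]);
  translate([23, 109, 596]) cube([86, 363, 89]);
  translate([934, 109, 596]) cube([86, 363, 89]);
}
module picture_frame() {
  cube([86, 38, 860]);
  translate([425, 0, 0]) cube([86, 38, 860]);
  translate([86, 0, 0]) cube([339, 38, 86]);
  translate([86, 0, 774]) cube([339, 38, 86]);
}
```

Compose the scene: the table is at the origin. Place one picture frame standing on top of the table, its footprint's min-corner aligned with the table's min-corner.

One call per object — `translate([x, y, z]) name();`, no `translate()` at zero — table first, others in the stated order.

table();
translate([0, 0, 710]) picture_frame();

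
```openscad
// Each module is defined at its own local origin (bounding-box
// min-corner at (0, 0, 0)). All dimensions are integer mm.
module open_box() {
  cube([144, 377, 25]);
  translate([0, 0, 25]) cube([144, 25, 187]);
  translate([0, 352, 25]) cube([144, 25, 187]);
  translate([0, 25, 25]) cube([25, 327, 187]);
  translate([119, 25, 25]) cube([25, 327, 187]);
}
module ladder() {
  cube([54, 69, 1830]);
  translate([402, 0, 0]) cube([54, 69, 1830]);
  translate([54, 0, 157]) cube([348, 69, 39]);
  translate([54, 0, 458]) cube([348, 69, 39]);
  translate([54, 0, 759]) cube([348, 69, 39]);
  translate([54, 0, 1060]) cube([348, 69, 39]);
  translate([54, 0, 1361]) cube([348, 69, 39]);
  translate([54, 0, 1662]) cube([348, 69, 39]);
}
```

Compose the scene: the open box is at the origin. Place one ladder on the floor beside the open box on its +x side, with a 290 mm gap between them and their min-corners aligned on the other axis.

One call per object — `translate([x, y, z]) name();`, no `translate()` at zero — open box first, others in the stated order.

open_box();
translate([434, 0, 0]) ladder();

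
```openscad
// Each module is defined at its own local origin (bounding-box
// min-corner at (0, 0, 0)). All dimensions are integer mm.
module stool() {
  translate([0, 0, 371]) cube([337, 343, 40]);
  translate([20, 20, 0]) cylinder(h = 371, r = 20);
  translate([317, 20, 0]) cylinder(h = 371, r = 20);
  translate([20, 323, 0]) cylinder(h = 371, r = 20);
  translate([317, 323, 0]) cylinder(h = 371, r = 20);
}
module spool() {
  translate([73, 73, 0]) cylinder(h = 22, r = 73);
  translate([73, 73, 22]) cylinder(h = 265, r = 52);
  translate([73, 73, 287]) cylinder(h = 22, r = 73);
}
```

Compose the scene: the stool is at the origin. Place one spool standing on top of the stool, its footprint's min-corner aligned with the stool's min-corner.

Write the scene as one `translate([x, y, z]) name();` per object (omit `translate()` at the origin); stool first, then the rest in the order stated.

stool();
translate([0, 0, 411]) spool();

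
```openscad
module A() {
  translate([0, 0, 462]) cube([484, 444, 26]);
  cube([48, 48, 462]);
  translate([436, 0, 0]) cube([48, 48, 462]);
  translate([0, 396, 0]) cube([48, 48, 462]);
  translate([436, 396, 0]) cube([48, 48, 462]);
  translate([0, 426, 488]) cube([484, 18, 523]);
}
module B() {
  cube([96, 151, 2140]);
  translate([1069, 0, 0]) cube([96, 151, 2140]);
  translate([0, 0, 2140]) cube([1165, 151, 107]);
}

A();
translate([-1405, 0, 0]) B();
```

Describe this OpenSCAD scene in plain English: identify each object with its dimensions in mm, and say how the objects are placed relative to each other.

A is a chair: 484×444 mm seat, 26 mm thick, top at z = 488 mm, on four 48 mm square corner legs flush with the seat edges. A 18 mm thick backrest slab spans the full seat width, extending 523 mm above the seat top, its back face flush with the seat's +y edge.

B is a rectangular door frame: two vertical jambs of 96×151 mm section, 2140 mm tall, with a clear opening 973 mm wide between their inner faces. A header 107 mm tall and 151 mm deep lies on top of the jambs and spans the full outside width.

The door frame is on the floor beside the chair on its −x side.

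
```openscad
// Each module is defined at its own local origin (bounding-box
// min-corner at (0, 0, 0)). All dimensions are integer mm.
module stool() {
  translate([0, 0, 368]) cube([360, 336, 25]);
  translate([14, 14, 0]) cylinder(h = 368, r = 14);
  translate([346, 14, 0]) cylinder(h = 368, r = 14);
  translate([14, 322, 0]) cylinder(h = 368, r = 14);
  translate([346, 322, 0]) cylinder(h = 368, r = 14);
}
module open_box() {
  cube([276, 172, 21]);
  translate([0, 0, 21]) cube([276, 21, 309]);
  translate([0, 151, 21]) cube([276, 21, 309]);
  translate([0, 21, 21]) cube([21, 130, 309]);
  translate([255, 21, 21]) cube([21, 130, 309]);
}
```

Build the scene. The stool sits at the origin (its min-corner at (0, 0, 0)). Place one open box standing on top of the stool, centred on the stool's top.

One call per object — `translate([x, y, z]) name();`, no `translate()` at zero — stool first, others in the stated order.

stool();
translate([42, 82, 393]) open_box();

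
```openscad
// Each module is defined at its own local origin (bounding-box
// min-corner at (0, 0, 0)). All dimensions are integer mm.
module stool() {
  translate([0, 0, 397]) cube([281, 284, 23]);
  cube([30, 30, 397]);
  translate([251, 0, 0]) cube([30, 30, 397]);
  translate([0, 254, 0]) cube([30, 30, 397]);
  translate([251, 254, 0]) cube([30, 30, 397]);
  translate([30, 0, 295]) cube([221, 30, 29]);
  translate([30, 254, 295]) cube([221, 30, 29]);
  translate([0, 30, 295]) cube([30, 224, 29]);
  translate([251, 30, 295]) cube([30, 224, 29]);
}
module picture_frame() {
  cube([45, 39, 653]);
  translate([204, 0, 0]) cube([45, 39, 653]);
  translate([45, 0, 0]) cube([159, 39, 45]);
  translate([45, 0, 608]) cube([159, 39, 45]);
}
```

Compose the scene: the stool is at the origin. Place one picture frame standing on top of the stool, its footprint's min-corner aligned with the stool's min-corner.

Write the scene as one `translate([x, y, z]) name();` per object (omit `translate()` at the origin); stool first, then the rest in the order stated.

stool();
translate([0, 0, 420]) picture_frame();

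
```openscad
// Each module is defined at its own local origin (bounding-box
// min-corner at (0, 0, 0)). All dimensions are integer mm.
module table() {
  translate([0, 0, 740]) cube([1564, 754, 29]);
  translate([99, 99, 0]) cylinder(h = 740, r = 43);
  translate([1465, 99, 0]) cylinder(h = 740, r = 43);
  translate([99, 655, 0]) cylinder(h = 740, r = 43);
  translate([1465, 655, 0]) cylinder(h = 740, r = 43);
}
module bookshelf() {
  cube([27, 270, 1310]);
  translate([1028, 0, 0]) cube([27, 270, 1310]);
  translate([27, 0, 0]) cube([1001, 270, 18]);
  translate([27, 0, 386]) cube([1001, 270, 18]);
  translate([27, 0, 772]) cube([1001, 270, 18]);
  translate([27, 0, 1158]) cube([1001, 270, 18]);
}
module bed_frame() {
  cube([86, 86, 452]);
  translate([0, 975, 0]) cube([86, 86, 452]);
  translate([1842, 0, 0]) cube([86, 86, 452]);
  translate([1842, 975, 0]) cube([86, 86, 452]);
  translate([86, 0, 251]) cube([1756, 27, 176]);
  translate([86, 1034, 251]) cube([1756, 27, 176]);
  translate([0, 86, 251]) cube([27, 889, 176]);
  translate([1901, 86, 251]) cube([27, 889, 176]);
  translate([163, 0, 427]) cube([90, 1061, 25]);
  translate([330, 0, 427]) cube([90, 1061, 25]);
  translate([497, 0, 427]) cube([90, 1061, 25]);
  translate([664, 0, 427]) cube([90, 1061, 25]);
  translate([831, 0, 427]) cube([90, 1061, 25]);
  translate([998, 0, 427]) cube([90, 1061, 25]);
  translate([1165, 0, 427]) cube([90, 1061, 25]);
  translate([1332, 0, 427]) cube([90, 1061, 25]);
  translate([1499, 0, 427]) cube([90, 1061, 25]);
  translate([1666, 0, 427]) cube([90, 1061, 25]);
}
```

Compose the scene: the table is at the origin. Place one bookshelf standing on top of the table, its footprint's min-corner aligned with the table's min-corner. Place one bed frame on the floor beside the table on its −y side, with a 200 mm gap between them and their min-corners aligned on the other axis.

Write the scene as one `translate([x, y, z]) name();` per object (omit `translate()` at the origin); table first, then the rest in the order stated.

table();
translate([0, 0, 769]) bookshelf();
translate([0, -1261, 0]) bed_frame();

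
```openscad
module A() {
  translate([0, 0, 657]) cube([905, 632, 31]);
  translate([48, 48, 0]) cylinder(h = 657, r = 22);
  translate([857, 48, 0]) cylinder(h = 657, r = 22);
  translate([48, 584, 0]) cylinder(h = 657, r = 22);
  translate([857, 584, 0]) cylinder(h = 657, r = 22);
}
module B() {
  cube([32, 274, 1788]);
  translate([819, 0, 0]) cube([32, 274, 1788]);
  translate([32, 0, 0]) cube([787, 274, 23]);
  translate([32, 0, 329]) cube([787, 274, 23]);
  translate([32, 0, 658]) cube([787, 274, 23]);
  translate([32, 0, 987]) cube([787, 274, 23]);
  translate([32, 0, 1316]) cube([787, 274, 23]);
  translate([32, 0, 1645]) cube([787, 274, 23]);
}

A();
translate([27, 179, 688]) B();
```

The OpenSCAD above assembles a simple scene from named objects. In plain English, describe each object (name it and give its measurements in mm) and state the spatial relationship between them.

A is a table with a 905×632 mm rectangular top, 31 mm thick, top surface at z = 688 mm, supported by four round legs of 44 mm diameter, each leg's bounding box inset 26 mm from the nearest pair of top edges, running from the floor.

B is an open bookshelf. Two side panels, each 32 mm thick, 274 mm deep and 1788 mm tall, stand 851 mm apart (outside-to-outside). Between them sit 6 shelves, each 23 mm thick and 274 mm deep, spanning the full gap between the sides. The bottom shelf rests on the floor (its underside at z = 0) and the clear gap between one shelf's top and the next shelf's underside is 306 mm.

The bookshelf is on top of the table, centred.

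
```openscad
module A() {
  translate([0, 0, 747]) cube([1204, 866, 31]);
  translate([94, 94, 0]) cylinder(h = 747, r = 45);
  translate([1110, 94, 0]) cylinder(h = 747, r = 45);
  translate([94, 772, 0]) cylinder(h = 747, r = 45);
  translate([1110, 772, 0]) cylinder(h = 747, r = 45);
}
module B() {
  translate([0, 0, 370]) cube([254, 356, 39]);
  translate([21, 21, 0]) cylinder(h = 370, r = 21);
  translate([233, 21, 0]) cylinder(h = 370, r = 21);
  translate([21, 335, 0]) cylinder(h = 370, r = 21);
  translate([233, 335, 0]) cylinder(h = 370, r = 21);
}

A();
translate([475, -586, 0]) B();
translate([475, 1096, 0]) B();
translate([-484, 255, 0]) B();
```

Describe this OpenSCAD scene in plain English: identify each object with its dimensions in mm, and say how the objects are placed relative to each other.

A is a table: top 1204 mm (x) × 866 mm (y), 31 mm thick, upper face at z = 778 mm, on four round legs of 90 mm diameter, each leg's bounding box inset 49 mm from the nearest pair of top edges, running from z = 0 to the bottom of the top.

B is a four-legged stool. The seat is a 254×356×39 mm slab whose top surface is at z = 409 mm; four round legs, each 42 mm in diameter, run from the floor (z = 0) to the underside of the seat, each leg's axis is inset half a diameter from the nearest pair of seat edges (so the leg's bounding box is flush with the corner).

Three stools sit around the table at the −y, +y, −x sides.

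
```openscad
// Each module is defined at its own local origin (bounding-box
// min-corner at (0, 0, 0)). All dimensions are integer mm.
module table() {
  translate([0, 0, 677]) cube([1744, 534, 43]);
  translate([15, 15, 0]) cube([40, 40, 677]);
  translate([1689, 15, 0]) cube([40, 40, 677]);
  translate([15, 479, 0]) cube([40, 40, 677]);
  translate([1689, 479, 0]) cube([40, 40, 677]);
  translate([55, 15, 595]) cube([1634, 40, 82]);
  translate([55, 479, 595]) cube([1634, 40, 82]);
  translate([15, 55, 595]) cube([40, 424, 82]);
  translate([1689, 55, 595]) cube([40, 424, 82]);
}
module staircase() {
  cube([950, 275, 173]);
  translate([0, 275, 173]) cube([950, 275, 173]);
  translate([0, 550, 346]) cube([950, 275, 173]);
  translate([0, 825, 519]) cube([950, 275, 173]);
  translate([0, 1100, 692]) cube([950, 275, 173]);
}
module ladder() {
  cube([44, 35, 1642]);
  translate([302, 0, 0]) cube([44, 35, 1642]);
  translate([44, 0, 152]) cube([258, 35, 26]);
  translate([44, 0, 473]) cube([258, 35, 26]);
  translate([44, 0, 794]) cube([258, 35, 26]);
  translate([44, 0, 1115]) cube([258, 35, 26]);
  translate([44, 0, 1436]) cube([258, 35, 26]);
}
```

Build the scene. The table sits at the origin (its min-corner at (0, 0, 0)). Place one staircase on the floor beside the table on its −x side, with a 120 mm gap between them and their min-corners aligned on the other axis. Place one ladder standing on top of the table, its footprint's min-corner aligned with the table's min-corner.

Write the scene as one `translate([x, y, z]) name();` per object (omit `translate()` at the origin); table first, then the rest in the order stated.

table();
translate([-1070, 0, 0]) staircase();
translate([0, 0, 720]) ladder();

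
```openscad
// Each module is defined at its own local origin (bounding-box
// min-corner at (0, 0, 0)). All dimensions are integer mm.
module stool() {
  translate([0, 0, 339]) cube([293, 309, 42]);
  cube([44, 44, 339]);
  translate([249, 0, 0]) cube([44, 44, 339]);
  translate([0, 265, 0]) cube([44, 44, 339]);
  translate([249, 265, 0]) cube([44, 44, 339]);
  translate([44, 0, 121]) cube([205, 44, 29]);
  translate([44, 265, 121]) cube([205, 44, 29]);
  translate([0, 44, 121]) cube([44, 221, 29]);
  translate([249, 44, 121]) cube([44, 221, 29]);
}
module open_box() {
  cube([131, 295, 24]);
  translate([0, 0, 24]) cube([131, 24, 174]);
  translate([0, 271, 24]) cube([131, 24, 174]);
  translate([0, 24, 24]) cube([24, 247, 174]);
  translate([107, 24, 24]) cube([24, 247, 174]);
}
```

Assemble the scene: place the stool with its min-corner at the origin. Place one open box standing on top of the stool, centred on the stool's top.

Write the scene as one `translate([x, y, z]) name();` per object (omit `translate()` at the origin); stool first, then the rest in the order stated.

stool();
translate([81, 7, 381]) open_box();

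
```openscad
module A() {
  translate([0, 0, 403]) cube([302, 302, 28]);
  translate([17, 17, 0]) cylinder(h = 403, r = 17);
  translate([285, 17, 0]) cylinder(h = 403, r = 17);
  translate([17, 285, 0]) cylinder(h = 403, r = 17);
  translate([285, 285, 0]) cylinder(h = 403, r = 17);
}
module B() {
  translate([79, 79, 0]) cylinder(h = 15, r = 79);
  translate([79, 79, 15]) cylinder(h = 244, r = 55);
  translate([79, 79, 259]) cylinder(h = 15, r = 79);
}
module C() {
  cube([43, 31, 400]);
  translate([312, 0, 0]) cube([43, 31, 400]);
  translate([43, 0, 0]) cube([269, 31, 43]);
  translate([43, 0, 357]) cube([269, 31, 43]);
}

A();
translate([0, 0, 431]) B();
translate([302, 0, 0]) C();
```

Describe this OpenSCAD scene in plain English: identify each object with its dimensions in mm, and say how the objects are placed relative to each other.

A is a four-legged stool. The seat is 302×302 mm, 28 mm thick, top at z = 431 mm. It stands on four round legs, each 34 mm in diameter, from z = 0 to the seat underside, each leg's axis is inset half a diameter from the nearest pair of seat edges (so the leg's bounding box is flush with the corner).

B is a spool: two coaxial disc flanges of radius 79 mm and thickness 15 mm, joined by a core cylinder of radius 55 mm and height 244 mm. The lower flange rests on z = 0 and the three cylinders share a vertical axis.

C is a rectangular picture frame lying in the x–z plane (depth along y). The opening is 269 mm wide (x) by 314 mm tall (z), surrounded by a border 43 mm wide on all four sides. The frame is 31 mm deep and is made of two full-height vertical stiles with two horizontal rails fitted between them.

The spool is on top of the stool. The picture frame is against the stool's +x side, with their −y faces flush.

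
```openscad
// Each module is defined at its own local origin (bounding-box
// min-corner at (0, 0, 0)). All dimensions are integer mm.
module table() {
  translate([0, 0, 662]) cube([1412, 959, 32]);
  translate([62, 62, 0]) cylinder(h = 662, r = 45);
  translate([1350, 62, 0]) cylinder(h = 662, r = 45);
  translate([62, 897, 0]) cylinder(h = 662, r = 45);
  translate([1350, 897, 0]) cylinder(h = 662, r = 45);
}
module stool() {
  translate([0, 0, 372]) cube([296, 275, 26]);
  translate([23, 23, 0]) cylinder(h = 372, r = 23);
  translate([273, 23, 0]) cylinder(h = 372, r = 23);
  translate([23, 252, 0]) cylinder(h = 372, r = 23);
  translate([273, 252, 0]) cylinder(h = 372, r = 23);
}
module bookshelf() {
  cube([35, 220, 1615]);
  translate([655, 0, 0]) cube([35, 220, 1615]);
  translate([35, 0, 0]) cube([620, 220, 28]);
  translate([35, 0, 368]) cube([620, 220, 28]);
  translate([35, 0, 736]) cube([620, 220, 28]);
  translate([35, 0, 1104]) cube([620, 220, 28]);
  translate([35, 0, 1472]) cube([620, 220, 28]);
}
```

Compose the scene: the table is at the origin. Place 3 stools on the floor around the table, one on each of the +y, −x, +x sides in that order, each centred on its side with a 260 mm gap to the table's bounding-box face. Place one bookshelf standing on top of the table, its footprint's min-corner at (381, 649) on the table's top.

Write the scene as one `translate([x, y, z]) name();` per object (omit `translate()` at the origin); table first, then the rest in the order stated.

table();
translate([558, 1219, 0]) stool();
translate([-556, 342, 0]) stool();
translate([1672, 342, 0]) stool();
translate([381, 649, 694]) bookshelf();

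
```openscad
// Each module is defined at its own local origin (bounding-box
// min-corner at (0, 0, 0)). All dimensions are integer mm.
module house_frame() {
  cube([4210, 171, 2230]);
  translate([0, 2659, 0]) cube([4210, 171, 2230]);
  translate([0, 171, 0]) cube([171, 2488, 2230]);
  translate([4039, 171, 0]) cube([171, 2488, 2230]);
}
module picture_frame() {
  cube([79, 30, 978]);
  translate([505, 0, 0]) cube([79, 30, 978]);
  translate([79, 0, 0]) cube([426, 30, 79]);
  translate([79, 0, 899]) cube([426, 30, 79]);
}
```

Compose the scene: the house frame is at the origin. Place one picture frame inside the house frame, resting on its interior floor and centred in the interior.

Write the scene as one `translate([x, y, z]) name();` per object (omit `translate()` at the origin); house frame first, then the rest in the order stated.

house_frame();
translate([1813, 1400, 0]) picture_frame();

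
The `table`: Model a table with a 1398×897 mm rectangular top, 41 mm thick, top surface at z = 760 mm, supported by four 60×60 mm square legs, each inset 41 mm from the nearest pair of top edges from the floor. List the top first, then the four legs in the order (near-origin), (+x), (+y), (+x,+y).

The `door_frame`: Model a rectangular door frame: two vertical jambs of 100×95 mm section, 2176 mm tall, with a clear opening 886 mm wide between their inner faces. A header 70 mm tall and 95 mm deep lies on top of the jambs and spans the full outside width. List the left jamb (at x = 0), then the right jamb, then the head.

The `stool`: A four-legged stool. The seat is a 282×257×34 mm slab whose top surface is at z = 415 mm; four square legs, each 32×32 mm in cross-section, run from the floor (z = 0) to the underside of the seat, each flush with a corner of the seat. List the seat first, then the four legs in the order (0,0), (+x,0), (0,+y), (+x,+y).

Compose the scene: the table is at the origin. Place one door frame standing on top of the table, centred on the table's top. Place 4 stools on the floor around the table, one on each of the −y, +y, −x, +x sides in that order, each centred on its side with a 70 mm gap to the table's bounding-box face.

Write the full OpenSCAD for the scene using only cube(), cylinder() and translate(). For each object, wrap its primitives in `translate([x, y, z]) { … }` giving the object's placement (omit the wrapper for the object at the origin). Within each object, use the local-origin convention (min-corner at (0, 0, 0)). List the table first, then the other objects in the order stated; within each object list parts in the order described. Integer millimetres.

translate([0, 0, 719]) cube([1398, 897, 41]);
translate([41, 41, 0]) cube([60, 60, 719]);
translate([1297, 41, 0]) cube([60, 60, 719]);
translate([41, 796, 0]) cube([60, 60, 719]);
translate([1297, 796, 0]) cube([60, 60, 719]);
translate([156, 401, 760]) {
  cube([100, 95, 2176]);
  translate([986, 0, 0]) cube([100, 95, 2176]);
  translate([0, 0, 2176]) cube([1086, 95, 70]);
}
translate([558, -327, 0]) {
  translate([0, 0, 381]) cube([282, 257, 34]);
  cube([32, 32, 381]);
  translate([250, 0, 0]) cube([32, 32, 381]);
  translate([0, 225, 0]) cube([32, 32, 381]);
  translate([250, 225, 0]) cube([32, 32, 381]);
}
translate([558, 967, 0]) {
  translate([0, 0, 381]) cube([282, 257, 34]);
  cube([32, 32, 381]);
  translate([250, 0, 0]) cube([32, 32, 381]);
  translate([0, 225, 0]) cube([32, 32, 381]);
  translate([250, 225, 0]) cube([32, 32, 381]);
}
translate([-352, 320, 0]) {
  translate([0, 0, 381]) cube([282, 257, 34]);
  cube([32, 32, 381]);
  translate([250, 0, 0]) cube([32, 32, 381]);
  translate([0, 225, 0]) cube([32, 32, 381]);
  translate([250, 225, 0]) cube([32, 32, 381]);
}
translate([1468, 320, 0]) {
  translate([0, 0, 381]) cube([282, 257, 34]);
  cube([32, 32, 381]);
  translate([250, 0, 0]) cube([32, 32, 381]);
  translate([0, 225, 0]) cube([32, 32, 381]);
  translate([250, 225, 0]) cube([32, 32, 381]);
}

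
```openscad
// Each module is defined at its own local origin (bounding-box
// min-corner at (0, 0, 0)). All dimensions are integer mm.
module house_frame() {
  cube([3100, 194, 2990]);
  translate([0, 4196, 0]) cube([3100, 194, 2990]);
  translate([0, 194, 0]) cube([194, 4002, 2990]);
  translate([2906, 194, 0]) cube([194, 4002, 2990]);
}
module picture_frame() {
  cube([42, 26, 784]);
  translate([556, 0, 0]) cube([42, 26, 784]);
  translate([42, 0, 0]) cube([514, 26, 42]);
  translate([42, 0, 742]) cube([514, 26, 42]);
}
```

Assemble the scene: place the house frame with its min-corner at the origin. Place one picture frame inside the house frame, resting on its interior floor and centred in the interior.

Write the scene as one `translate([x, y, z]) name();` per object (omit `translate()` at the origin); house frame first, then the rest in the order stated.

house_frame();
translate([1251, 2182, 0]) picture_frame();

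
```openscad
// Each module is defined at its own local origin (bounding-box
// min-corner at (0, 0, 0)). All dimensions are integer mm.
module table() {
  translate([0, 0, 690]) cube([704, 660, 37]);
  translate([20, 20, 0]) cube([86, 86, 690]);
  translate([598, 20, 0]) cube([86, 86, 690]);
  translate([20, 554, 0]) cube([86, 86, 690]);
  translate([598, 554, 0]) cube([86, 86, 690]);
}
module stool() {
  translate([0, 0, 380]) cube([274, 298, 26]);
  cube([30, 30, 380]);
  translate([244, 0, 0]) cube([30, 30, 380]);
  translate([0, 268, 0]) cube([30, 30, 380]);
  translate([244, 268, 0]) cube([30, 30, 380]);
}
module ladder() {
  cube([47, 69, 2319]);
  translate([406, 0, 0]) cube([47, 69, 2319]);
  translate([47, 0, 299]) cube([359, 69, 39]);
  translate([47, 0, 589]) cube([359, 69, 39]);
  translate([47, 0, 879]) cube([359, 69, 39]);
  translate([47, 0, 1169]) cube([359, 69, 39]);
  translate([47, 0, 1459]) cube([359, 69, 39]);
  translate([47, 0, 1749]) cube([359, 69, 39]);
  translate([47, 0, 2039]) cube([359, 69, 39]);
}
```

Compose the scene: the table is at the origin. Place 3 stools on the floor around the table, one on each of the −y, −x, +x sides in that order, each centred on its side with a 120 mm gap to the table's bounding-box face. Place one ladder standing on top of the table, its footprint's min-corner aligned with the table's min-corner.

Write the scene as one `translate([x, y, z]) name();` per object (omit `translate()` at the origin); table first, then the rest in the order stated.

table();
translate([215, -418, 0]) stool();
translate([-394, 181, 0]) stool();
translate([824, 181, 0]) stool();
translate([0, 0, 727]) ladder();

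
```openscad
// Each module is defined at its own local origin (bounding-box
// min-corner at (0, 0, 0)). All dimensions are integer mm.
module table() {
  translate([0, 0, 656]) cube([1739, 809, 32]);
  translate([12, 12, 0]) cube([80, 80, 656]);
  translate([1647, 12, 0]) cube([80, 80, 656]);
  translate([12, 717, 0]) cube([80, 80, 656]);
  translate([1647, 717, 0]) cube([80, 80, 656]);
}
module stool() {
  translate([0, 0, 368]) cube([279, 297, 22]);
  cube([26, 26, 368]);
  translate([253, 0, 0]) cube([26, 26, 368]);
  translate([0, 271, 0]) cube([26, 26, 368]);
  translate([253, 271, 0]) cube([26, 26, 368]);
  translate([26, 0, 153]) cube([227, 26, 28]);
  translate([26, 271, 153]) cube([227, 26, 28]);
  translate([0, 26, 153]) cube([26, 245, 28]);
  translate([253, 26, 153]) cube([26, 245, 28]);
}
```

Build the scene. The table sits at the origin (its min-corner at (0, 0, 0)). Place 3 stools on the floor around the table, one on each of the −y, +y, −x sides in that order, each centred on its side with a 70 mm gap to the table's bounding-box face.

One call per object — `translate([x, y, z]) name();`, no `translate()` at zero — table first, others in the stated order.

table();
translate([730, -367, 0]) stool();
translate([730, 879, 0]) stool();
translate([-349, 256, 0]) stool();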